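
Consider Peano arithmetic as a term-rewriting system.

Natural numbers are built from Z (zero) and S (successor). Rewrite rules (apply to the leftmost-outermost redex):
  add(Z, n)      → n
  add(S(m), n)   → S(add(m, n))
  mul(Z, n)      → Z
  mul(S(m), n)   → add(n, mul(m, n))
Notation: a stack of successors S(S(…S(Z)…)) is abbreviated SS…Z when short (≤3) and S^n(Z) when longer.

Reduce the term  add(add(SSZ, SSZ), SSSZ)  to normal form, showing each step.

  start: add(add(SSZ, SSZ), SSSZ)
  [1] add(S(add(SZ, SSZ)), SSSZ)
  [2] S(add(add(SZ, SSZ), SSSZ))
  [3] S(add(S(add(Z, SSZ)), SSSZ))
  [4] S(S(add(add(Z, SSZ), SSSZ)))
  [5] S(S(add(SSZ, SSSZ)))
  [6] S(S(S(add(SZ, SSSZ))))
  [7] S(S(S(S(add(Z, SSSZ)))))
  [8] S^7(Z)

Answer: normal form = S^7(Z)  (in 8 steps)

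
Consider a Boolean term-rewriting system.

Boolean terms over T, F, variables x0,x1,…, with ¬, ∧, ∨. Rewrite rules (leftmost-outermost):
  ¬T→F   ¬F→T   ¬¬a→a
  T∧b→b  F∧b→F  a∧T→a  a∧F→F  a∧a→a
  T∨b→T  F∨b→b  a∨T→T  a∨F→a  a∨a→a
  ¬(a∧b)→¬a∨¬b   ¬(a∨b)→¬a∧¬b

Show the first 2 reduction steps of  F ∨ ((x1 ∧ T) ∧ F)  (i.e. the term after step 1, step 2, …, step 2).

Answer: after 2 steps: F

Working:
  start: F ∨ ((x1 ∧ T) ∧ F)
  →1  (x1 ∧ T) ∧ F
  →2  F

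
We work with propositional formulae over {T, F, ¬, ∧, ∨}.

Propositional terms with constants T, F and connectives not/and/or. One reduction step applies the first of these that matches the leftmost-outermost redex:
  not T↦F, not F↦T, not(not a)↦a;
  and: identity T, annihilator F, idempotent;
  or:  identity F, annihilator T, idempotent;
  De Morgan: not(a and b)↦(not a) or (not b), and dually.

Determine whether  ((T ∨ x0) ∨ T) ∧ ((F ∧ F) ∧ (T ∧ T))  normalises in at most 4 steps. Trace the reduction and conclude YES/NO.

Answer: YES — reaches normal form F in 4 ≤ 4 steps

Reduction:
  start: ((T ∨ x0) ∨ T) ∧ ((F ∧ F) ∧ (T ∧ T))
  [1] T ∧ ((F ∧ F) ∧ (T ∧ T))
  [2] (F ∧ F) ∧ (T ∧ T)
  [3] F ∧ (T ∧ T)
  [4] F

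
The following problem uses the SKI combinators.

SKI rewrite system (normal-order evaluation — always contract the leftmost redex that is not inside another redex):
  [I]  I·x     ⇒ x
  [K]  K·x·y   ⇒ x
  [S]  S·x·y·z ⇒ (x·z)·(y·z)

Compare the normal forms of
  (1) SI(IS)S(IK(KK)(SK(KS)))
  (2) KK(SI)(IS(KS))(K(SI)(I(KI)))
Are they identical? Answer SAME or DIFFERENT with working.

Answer: DIFFERENT — A ⇓ S(SS)(KK), B ⇓ S(KS)

Working:
Term A:
  start: SI(IS)S(IK(KK)(SK(KS)))
  [1] IS(ISS)(IK(KK)(SK(KS)))
  [2] S(ISS)(IK(KK)(SK(KS)))
  [3] S(SS)(IK(KK)(SK(KS)))
  [4] S(SS)(K(KK)(SK(KS)))
  [5] S(SS)(KK)

Term B:
  start: KK(SI)(IS(KS))(K(SI)(I(KI)))
  [1] K(IS(KS))(K(SI)(I(KI)))
  [2] IS(KS)
  [3] S(KS)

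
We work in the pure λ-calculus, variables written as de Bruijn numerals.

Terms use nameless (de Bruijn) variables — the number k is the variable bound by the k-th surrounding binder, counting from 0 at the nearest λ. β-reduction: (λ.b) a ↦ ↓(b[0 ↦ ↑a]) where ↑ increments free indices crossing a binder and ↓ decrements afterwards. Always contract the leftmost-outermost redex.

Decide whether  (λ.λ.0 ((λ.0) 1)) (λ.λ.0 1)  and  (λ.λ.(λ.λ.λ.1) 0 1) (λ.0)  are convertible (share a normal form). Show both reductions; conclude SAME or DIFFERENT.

Term A:
  start: (λ.λ.0 ((λ.0) 1)) (λ.λ.0 1)
  step 1: λ.0 ((λ.0) (λ.λ.0 1))
  step 2: λ.0 (λ.λ.0 1)

Term B:
  start: (λ.λ.(λ.λ.λ.1) 0 1) (λ.0)
  step 1: λ.(λ.λ.λ.1) 0 (λ.0)
  step 2: λ.(λ.λ.1) (λ.0)
  step 3: λ.λ.λ.0

Answer: DIFFERENT — A ⇓ λ.0 (λ.λ.0 1), B ⇓ λ.λ.λ.0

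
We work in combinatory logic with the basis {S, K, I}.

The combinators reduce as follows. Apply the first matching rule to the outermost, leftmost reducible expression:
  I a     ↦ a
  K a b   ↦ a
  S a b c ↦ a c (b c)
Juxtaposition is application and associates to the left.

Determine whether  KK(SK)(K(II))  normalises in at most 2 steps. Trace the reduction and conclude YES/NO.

Answer: YES — reaches normal form K(KI) in 2 ≤ 2 steps

Derivation:
  start: KK(SK)(K(II))
  [1] K(K(II))
  [2] K(KI)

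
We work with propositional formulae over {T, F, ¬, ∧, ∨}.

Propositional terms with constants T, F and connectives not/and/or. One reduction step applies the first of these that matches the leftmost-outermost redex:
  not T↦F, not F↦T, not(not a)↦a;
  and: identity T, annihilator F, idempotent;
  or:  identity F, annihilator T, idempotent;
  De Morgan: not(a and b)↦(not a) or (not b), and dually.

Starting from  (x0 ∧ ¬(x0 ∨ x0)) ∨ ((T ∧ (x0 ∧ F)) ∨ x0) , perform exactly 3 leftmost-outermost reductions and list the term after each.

Answer: after 3 steps: (x0 ∧ ¬x0) ∨ ((x0 ∧ F) ∨ x0)

Reduction:
  start: (x0 ∧ ¬(x0 ∨ x0)) ∨ ((T ∧ (x0 ∧ F)) ∨ x0)
  [1] (x0 ∧ (¬x0 ∧ ¬x0)) ∨ ((T ∧ (x0 ∧ F)) ∨ x0)
  [2] (x0 ∧ ¬x0) ∨ ((T ∧ (x0 ∧ F)) ∨ x0)
  [3] (x0 ∧ ¬x0) ∨ ((x0 ∧ F) ∨ x0)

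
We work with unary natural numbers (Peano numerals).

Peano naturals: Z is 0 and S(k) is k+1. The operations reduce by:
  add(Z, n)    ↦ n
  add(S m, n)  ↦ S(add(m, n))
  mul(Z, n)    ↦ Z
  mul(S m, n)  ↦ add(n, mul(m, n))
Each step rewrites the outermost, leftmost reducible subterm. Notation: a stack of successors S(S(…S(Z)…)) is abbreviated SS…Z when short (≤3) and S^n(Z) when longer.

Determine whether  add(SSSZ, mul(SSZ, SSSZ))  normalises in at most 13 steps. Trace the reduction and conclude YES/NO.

Answer: NO — after 13 steps the term is S(S(S(S(S(S(S(S(S(add(Z, mul(Z, SSSZ))))))))))), not yet normal

Working:
  start: add(SSSZ, mul(SSZ, SSSZ))
  step 1: S(add(SSZ, mul(SSZ, SSSZ)))
  step 2: S(S(add(SZ, mul(SSZ, SSSZ))))
  step 3: S(S(S(add(Z, mul(SSZ, SSSZ)))))
  step 4: S(S(S(mul(SSZ, SSSZ))))
  step 5: S(S(S(add(SSSZ, mul(SZ, SSSZ)))))
  step 6: S(S(S(S(add(SSZ, mul(SZ, SSSZ))))))
  step 7: S(S(S(S(S(add(SZ, mul(SZ, SSSZ)))))))
  step 8: S(S(S(S(S(S(add(Z, mul(SZ, SSSZ))))))))
  step 9: S(S(S(S(S(S(mul(SZ, SSSZ)))))))
  step 10: S(S(S(S(S(S(add(SSSZ, mul(Z, SSSZ))))))))
  step 11: S(S(S(S(S(S(S(add(SSZ, mul(Z, SSSZ)))))))))
  step 12: S(S(S(S(S(S(S(S(add(SZ, mul(Z, SSSZ))))))))))
  step 13: S(S(S(S(S(S(S(S(S(add(Z, mul(Z, SSSZ)))))))))))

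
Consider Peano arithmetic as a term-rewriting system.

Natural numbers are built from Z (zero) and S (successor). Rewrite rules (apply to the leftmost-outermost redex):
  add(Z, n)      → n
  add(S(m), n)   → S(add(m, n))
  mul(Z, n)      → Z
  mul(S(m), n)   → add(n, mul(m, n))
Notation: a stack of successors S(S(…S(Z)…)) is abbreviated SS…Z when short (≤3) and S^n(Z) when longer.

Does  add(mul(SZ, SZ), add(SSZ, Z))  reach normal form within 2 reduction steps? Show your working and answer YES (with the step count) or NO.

Answer: NO — after 2 steps the term is add(S(add(Z, mul(Z, SZ))), add(SSZ, Z)), not yet normal

Derivation:
  start: add(mul(SZ, SZ), add(SSZ, Z))
  [1] add(add(SZ, mul(Z, SZ)), add(SSZ, Z))
  [2] add(S(add(Z, mul(Z, SZ))), add(SSZ, Z))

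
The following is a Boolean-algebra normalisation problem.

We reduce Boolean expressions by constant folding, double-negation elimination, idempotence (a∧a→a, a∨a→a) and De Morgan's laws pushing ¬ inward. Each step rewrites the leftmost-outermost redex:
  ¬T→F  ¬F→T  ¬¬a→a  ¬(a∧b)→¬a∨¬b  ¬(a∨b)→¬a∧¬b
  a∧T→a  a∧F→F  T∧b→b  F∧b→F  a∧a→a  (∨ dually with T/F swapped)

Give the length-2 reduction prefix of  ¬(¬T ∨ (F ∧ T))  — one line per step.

Answer: after 2 steps: T ∧ ¬(F ∧ T)

Derivation:
  start: ¬(¬T ∨ (F ∧ T))
  [1] ¬¬T ∧ ¬(F ∧ T)
  [2] T ∧ ¬(F ∧ T)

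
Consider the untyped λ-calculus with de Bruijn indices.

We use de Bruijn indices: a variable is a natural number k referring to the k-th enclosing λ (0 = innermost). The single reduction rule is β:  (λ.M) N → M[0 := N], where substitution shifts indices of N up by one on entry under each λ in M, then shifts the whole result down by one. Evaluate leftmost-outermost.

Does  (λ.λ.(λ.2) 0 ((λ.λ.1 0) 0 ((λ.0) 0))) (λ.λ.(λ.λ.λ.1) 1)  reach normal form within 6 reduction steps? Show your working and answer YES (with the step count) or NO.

  start: (λ.λ.(λ.2) 0 ((λ.λ.1 0) 0 ((λ.0) 0))) (λ.λ.(λ.λ.λ.1) 1)
  step 1: λ.(λ.λ.λ.(λ.λ.λ.1) 1) 0 ((λ.λ.1 0) 0 ((λ.0) 0))
  step 2: λ.(λ.λ.(λ.λ.λ.1) 1) ((λ.λ.1 0) 0 ((λ.0) 0))
  step 3: λ.λ.(λ.λ.λ.1) ((λ.λ.1 0) 1 ((λ.0) 1))
  step 4: λ.λ.λ.λ.1

Answer: YES — reaches normal form λ.λ.λ.λ.1 in 4 ≤ 6 steps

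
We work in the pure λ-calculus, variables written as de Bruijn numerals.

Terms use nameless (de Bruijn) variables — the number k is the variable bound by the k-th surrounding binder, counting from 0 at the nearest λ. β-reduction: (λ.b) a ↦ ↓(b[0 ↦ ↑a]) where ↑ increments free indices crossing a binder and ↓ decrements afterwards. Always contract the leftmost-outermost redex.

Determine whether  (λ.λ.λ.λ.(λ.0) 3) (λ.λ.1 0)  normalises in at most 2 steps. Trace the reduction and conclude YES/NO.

  start: (λ.λ.λ.λ.(λ.0) 3) (λ.λ.1 0)
  →1  λ.λ.λ.(λ.0) (λ.λ.1 0)
  →2  λ.λ.λ.λ.λ.1 0

Answer: YES — reaches normal form λ.λ.λ.λ.λ.1 0 in 2 ≤ 2 steps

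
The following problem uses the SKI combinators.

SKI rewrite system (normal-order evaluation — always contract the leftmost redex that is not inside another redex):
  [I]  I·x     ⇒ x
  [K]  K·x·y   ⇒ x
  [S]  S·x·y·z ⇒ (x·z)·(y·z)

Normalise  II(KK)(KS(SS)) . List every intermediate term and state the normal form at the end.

Answer: normal form = K  (in 3 steps)

Working:
  start: II(KK)(KS(SS))
  [1] I(KK)(KS(SS))
  [2] KK(KS(SS))
  [3] K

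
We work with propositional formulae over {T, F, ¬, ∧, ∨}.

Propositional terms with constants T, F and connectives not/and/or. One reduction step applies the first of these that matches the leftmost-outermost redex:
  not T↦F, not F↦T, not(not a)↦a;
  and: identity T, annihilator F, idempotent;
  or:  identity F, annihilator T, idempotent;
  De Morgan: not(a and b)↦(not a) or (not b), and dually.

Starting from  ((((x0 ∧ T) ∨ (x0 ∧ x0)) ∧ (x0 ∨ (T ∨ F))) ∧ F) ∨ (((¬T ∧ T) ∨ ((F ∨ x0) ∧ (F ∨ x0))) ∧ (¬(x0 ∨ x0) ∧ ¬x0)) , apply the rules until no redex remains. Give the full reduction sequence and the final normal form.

  start: ((((x0 ∧ T) ∨ (x0 ∧ x0)) ∧ (x0 ∨ (T ∨ F))) ∧ F) ∨ (((¬T ∧ T) ∨ ((F ∨ x0) ∧ (F ∨ x0))) ∧ (¬(x0 ∨ x0) ∧ ¬x0))
  →1  F ∨ (((¬T ∧ T) ∨ ((F ∨ x0) ∧ (F ∨ x0))) ∧ (¬(x0 ∨ x0) ∧ ¬x0))
  →2  ((¬T ∧ T) ∨ ((F ∨ x0) ∧ (F ∨ x0))) ∧ (¬(x0 ∨ x0) ∧ ¬x0)
  →3  (¬T ∨ ((F ∨ x0) ∧ (F ∨ x0))) ∧ (¬(x0 ∨ x0) ∧ ¬x0)
  →4  (F ∨ ((F ∨ x0) ∧ (F ∨ x0))) ∧ (¬(x0 ∨ x0) ∧ ¬x0)
  →5  ((F ∨ x0) ∧ (F ∨ x0)) ∧ (¬(x0 ∨ x0) ∧ ¬x0)
  →6  (F ∨ x0) ∧ (¬(x0 ∨ x0) ∧ ¬x0)
  →7  x0 ∧ (¬(x0 ∨ x0) ∧ ¬x0)
  →8  x0 ∧ ((¬x0 ∧ ¬x0) ∧ ¬x0)
  →9  x0 ∧ (¬x0 ∧ ¬x0)
  →10  x0 ∧ ¬x0

Answer: normal form = x0 ∧ ¬x0  (in 10 steps)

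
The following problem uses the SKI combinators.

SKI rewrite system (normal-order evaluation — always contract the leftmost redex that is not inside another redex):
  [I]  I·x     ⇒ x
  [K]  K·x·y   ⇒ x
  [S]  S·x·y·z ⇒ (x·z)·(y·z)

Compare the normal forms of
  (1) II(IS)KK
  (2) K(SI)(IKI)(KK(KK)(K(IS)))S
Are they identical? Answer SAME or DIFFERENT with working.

Term A:
  start: II(IS)KK
  →1  I(IS)KK
  →2  ISKK
  →3  SKK

Term B:
  start: K(SI)(IKI)(KK(KK)(K(IS)))S
  →1  SI(KK(KK)(K(IS)))S
  →2  IS(KK(KK)(K(IS))S)
  →3  S(KK(KK)(K(IS))S)
  →4  S(K(K(IS))S)
  →5  S(K(IS))
  →6  S(KS)

Answer: DIFFERENT — A ⇓ SKK, B ⇓ S(KS)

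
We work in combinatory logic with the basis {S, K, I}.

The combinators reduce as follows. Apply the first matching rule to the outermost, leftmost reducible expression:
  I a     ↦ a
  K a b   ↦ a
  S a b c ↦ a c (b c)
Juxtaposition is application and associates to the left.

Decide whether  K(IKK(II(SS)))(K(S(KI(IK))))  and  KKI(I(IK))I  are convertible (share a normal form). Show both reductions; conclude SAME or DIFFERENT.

Answer: SAME — A ⇓ K, B ⇓ K

Working:
Term A:
  start: K(IKK(II(SS)))(K(S(KI(IK))))
  [1] IKK(II(SS))
  [2] KK(II(SS))
  [3] K

Term B:
  start: KKI(I(IK))I
  [1] K(I(IK))I
  [2] I(IK)
  [3] IK
  [4] K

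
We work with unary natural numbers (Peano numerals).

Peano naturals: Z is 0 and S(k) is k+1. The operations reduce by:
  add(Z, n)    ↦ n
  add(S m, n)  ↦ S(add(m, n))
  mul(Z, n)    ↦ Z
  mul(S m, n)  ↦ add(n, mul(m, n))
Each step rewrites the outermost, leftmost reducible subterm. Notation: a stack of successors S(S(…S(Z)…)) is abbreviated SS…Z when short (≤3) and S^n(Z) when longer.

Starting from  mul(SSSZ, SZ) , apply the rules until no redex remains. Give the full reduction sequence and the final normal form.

Answer: normal form = SSSZ  (in 10 steps)

Reduction:
  start: mul(SSSZ, SZ)
  [1] add(SZ, mul(SSZ, SZ))
  [2] S(add(Z, mul(SSZ, SZ)))
  [3] S(mul(SSZ, SZ))
  [4] S(add(SZ, mul(SZ, SZ)))
  [5] S(S(add(Z, mul(SZ, SZ))))
  [6] S(S(mul(SZ, SZ)))
  [7] S(S(add(SZ, mul(Z, SZ))))
  [8] S(S(S(add(Z, mul(Z, SZ)))))
  [9] S(S(S(mul(Z, SZ))))
  [10] SSSZ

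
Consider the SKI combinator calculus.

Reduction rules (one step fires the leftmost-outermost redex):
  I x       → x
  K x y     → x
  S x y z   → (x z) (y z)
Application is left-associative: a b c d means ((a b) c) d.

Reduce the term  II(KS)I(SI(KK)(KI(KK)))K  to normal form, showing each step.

  start: II(KS)I(SI(KK)(KI(KK)))K
  →1  I(KS)I(SI(KK)(KI(KK)))K
  →2  KSI(SI(KK)(KI(KK)))K
  →3  S(SI(KK)(KI(KK)))K
  →4  S(I(KI(KK))(KK(KI(KK))))K
  →5  S(KI(KK)(KK(KI(KK))))K
  →6  S(I(KK(KI(KK))))K
  →7  S(KK(KI(KK)))K
  →8  SKK

Answer: normal form = SKK  (in 8 steps)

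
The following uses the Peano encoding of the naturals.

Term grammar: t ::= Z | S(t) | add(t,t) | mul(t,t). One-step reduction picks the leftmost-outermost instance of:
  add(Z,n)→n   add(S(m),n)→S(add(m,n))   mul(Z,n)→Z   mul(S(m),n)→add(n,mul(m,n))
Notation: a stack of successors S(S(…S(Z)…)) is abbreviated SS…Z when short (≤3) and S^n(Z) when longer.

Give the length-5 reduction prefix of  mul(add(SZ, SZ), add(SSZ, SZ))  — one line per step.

  start: mul(add(SZ, SZ), add(SSZ, SZ))
  [1] mul(S(add(Z, SZ)), add(SSZ, SZ))
  [2] add(add(SSZ, SZ), mul(add(Z, SZ), add(SSZ, SZ)))
  [3] add(S(add(SZ, SZ)), mul(add(Z, SZ), add(SSZ, SZ)))
  [4] S(add(add(SZ, SZ), mul(add(Z, SZ), add(SSZ, SZ))))
  [5] S(add(S(add(Z, SZ)), mul(add(Z, SZ), add(SSZ, SZ))))

Answer: after 5 steps: S(add(S(add(Z, SZ)), mul(add(Z, SZ), add(SSZ, SZ))))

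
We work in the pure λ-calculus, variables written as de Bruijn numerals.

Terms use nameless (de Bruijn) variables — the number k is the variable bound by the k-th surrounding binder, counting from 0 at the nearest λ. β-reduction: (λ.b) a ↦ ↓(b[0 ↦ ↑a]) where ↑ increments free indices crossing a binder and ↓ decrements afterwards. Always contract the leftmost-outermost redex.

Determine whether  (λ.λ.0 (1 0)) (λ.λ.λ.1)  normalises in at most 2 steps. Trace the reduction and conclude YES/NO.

  start: (λ.λ.0 (1 0)) (λ.λ.λ.1)
  [1] λ.0 ((λ.λ.λ.1) 0)
  [2] λ.0 (λ.λ.1)

Answer: YES — reaches normal form λ.0 (λ.λ.1) in 2 ≤ 2 steps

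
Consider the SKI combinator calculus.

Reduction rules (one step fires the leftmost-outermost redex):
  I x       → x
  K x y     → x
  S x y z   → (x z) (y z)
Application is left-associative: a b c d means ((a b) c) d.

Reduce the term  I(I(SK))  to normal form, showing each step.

  start: I(I(SK))
  →1  I(SK)
  →2  SK

Answer: normal form = SK  (in 2 steps)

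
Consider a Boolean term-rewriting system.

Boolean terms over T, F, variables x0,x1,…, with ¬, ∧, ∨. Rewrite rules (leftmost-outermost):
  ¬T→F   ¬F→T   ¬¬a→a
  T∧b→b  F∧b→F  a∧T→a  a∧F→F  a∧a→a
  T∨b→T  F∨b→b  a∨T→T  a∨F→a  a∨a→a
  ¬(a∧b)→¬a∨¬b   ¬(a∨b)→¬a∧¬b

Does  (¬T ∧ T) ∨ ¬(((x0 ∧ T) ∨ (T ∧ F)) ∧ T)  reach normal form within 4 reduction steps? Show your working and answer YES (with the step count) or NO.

Answer: NO — after 4 steps the term is ¬((x0 ∧ T) ∨ (T ∧ F)) ∨ ¬T, not yet normal

Working:
  start: (¬T ∧ T) ∨ ¬(((x0 ∧ T) ∨ (T ∧ F)) ∧ T)
  →1  ¬T ∨ ¬(((x0 ∧ T) ∨ (T ∧ F)) ∧ T)
  →2  F ∨ ¬(((x0 ∧ T) ∨ (T ∧ F)) ∧ T)
  →3  ¬(((x0 ∧ T) ∨ (T ∧ F)) ∧ T)
  →4  ¬((x0 ∧ T) ∨ (T ∧ F)) ∨ ¬T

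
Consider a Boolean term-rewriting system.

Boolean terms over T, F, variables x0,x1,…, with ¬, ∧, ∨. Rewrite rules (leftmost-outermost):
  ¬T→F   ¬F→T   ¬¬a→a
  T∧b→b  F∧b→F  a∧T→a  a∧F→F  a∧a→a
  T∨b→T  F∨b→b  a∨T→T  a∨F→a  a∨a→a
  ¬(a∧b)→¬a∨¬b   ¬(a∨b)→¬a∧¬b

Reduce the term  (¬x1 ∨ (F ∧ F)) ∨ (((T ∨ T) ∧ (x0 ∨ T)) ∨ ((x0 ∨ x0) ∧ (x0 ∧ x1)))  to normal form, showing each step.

  start: (¬x1 ∨ (F ∧ F)) ∨ (((T ∨ T) ∧ (x0 ∨ T)) ∨ ((x0 ∨ x0) ∧ (x0 ∧ x1)))
  [1] (¬x1 ∨ F) ∨ (((T ∨ T) ∧ (x0 ∨ T)) ∨ ((x0 ∨ x0) ∧ (x0 ∧ x1)))
  [2] ¬x1 ∨ (((T ∨ T) ∧ (x0 ∨ T)) ∨ ((x0 ∨ x0) ∧ (x0 ∧ x1)))
  [3] ¬x1 ∨ ((T ∧ (x0 ∨ T)) ∨ ((x0 ∨ x0) ∧ (x0 ∧ x1)))
  [4] ¬x1 ∨ ((x0 ∨ T) ∨ ((x0 ∨ x0) ∧ (x0 ∧ x1)))
  [5] ¬x1 ∨ (T ∨ ((x0 ∨ x0) ∧ (x0 ∧ x1)))
  [6] ¬x1 ∨ T
  [7] T

Answer: normal form = T  (in 7 steps)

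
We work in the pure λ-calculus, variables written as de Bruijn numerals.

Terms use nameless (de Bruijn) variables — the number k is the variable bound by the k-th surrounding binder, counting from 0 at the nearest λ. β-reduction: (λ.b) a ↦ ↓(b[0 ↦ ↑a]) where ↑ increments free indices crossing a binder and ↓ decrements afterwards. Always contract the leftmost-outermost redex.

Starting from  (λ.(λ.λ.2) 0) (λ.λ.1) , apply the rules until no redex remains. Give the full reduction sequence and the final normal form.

Answer: normal form = λ.λ.λ.1  (in 2 steps)

Reduction:
  start: (λ.(λ.λ.2) 0) (λ.λ.1)
  [1] (λ.λ.λ.λ.1) (λ.λ.1)
  [2] λ.λ.λ.1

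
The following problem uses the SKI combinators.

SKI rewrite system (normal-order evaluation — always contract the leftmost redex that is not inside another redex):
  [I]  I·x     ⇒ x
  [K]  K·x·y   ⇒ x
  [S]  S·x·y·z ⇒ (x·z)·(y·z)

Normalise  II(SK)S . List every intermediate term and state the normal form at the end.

  start: II(SK)S
  →1  I(SK)S
  →2  SKS

Answer: normal form = SKS  (in 2 steps)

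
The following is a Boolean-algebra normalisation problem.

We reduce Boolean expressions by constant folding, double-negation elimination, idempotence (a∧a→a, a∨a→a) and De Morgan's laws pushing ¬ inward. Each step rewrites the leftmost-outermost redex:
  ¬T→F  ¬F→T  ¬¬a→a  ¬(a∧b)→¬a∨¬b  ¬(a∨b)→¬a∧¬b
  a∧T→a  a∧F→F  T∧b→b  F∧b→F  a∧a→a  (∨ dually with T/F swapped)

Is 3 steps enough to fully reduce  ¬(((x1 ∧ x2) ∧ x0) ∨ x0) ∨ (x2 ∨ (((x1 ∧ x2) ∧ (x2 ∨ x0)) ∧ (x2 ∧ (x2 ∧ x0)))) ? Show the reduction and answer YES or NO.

  start: ¬(((x1 ∧ x2) ∧ x0) ∨ x0) ∨ (x2 ∨ (((x1 ∧ x2) ∧ (x2 ∨ x0)) ∧ (x2 ∧ (x2 ∧ x0))))
  [1] (¬((x1 ∧ x2) ∧ x0) ∧ ¬x0) ∨ (x2 ∨ (((x1 ∧ x2) ∧ (x2 ∨ x0)) ∧ (x2 ∧ (x2 ∧ x0))))
  [2] ((¬(x1 ∧ x2) ∨ ¬x0) ∧ ¬x0) ∨ (x2 ∨ (((x1 ∧ x2) ∧ (x2 ∨ x0)) ∧ (x2 ∧ (x2 ∧ x0))))
  [3] (((¬x1 ∨ ¬x2) ∨ ¬x0) ∧ ¬x0) ∨ (x2 ∨ (((x1 ∧ x2) ∧ (x2 ∨ x0)) ∧ (x2 ∧ (x2 ∧ x0))))

Answer: YES — reaches normal form (((¬x1 ∨ ¬x2) ∨ ¬x0) ∧ ¬x0) ∨ (x2 ∨ (((x1 ∧ x2) ∧ (x2 ∨ x0)) ∧ (x2 ∧ (x2 ∧ x0)))) in 3 ≤ 3 steps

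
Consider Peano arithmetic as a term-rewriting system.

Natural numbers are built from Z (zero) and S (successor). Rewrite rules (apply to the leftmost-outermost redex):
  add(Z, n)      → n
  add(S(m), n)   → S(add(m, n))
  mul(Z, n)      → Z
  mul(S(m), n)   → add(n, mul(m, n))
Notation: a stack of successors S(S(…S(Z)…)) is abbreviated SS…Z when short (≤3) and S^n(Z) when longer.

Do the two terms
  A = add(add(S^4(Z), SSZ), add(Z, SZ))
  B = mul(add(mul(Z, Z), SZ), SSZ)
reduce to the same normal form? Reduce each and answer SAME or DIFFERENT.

Term A:
  start: add(add(S^4(Z), SSZ), add(Z, SZ))
  step 1: add(S(add(SSSZ, SSZ)), add(Z, SZ))
  step 2: S(add(add(SSSZ, SSZ), add(Z, SZ)))
  step 3: S(add(S(add(SSZ, SSZ)), add(Z, SZ)))
  step 4: S(S(add(add(SSZ, SSZ), add(Z, SZ))))
  step 5: S(S(add(S(add(SZ, SSZ)), add(Z, SZ))))
  step 6: S(S(S(add(add(SZ, SSZ), add(Z, SZ)))))
  step 7: S(S(S(add(S(add(Z, SSZ)), add(Z, SZ)))))
  step 8: S(S(S(S(add(add(Z, SSZ), add(Z, SZ))))))
  step 9: S(S(S(S(add(SSZ, add(Z, SZ))))))
  step 10: S(S(S(S(S(add(SZ, add(Z, SZ)))))))
  step 11: S(S(S(S(S(S(add(Z, add(Z, SZ))))))))
  step 12: S(S(S(S(S(S(add(Z, SZ)))))))
  step 13: S^7(Z)

Term B:
  start: mul(add(mul(Z, Z), SZ), SSZ)
  step 1: mul(add(Z, SZ), SSZ)
  step 2: mul(SZ, SSZ)
  step 3: add(SSZ, mul(Z, SSZ))
  step 4: S(add(SZ, mul(Z, SSZ)))
  step 5: S(S(add(Z, mul(Z, SSZ))))
  step 6: S(S(mul(Z, SSZ)))
  step 7: SSZ

Answer: DIFFERENT — A ⇓ S^7(Z), B ⇓ SSZ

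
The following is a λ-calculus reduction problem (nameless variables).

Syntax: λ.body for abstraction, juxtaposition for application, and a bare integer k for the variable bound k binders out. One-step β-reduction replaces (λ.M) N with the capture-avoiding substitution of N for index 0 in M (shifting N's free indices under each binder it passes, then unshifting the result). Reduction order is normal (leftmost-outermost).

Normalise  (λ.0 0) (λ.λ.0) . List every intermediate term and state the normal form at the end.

Answer: normal form = λ.0  (in 2 steps)

Working:
  start: (λ.0 0) (λ.λ.0)
  →1  (λ.λ.0) (λ.λ.0)
  →2  λ.0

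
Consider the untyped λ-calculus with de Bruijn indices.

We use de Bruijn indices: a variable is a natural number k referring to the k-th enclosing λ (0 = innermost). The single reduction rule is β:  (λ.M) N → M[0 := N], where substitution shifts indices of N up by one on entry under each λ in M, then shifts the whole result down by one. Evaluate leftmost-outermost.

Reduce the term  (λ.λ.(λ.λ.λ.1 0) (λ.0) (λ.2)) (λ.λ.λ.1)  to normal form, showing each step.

  start: (λ.λ.(λ.λ.λ.1 0) (λ.0) (λ.2)) (λ.λ.λ.1)
  →1  λ.(λ.λ.λ.1 0) (λ.0) (λ.λ.λ.λ.1)
  →2  λ.(λ.λ.1 0) (λ.λ.λ.λ.1)
  →3  λ.λ.(λ.λ.λ.λ.1) 0
  →4  λ.λ.λ.λ.λ.1

Answer: normal form = λ.λ.λ.λ.λ.1  (in 4 steps)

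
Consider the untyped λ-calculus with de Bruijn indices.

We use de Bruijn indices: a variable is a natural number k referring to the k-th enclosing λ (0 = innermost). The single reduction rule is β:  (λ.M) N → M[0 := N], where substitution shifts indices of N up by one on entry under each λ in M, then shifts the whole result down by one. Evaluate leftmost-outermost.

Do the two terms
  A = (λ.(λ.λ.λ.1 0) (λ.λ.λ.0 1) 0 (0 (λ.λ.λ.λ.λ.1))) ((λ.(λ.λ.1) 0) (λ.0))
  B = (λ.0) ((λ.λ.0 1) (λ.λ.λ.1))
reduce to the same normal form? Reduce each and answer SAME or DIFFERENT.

Answer: DIFFERENT — A ⇓ λ.0, B ⇓ λ.0 (λ.λ.λ.1)

Reduction:
Term A:
  start: (λ.(λ.λ.λ.1 0) (λ.λ.λ.0 1) 0 (0 (λ.λ.λ.λ.λ.1))) ((λ.(λ.λ.1) 0) (λ.0))
  [1] (λ.λ.λ.1 0) (λ.λ.λ.0 1) ((λ.(λ.λ.1) 0) (λ.0)) ((λ.(λ.λ.1) 0) (λ.0) (λ.λ.λ.λ.λ.1))
  [2] (λ.λ.1 0) ((λ.(λ.λ.1) 0) (λ.0)) ((λ.(λ.λ.1) 0) (λ.0) (λ.λ.λ.λ.λ.1))
  [3] (λ.(λ.(λ.λ.1) 0) (λ.0) 0) ((λ.(λ.λ.1) 0) (λ.0) (λ.λ.λ.λ.λ.1))
  [4] (λ.(λ.λ.1) 0) (λ.0) ((λ.(λ.λ.1) 0) (λ.0) (λ.λ.λ.λ.λ.1))
  [5] (λ.λ.1) (λ.0) ((λ.(λ.λ.1) 0) (λ.0) (λ.λ.λ.λ.λ.1))
  [6] (λ.λ.0) ((λ.(λ.λ.1) 0) (λ.0) (λ.λ.λ.λ.λ.1))
  [7] λ.0

Term B:
  start: (λ.0) ((λ.λ.0 1) (λ.λ.λ.1))
  [1] (λ.λ.0 1) (λ.λ.λ.1)
  [2] λ.0 (λ.λ.λ.1)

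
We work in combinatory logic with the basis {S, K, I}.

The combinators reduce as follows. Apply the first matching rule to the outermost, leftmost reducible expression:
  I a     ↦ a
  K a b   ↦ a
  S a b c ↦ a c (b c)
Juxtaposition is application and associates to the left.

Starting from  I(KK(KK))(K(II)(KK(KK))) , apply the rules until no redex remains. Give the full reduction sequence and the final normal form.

  start: I(KK(KK))(K(II)(KK(KK)))
  [1] KK(KK)(K(II)(KK(KK)))
  [2] K(K(II)(KK(KK)))
  [3] K(II)
  [4] KI

Answer: normal form = KI  (in 4 steps)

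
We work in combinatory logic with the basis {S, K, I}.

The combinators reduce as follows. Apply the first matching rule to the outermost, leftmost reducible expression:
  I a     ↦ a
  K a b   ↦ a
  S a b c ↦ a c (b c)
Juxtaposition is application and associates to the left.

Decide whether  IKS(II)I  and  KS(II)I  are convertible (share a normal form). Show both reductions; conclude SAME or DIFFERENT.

Answer: SAME — A ⇓ SI, B ⇓ SI

Derivation:
Term A:
  start: IKS(II)I
  step 1: KS(II)I
  step 2: SI

Term B:
  start: KS(II)I
  step 1: SI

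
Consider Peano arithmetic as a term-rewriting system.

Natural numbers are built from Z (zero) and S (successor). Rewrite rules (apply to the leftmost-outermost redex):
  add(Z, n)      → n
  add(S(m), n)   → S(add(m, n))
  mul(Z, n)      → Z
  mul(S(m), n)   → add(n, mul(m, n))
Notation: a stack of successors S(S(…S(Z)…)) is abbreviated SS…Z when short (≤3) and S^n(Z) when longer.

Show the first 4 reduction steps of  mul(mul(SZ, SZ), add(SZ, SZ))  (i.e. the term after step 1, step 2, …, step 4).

  start: mul(mul(SZ, SZ), add(SZ, SZ))
  →1  mul(add(SZ, mul(Z, SZ)), add(SZ, SZ))
  →2  mul(S(add(Z, mul(Z, SZ))), add(SZ, SZ))
  →3  add(add(SZ, SZ), mul(add(Z, mul(Z, SZ)), add(SZ, SZ)))
  →4  add(S(add(Z, SZ)), mul(add(Z, mul(Z, SZ)), add(SZ, SZ)))

Answer: after 4 steps: add(S(add(Z, SZ)), mul(add(Z, mul(Z, SZ)), add(SZ, SZ)))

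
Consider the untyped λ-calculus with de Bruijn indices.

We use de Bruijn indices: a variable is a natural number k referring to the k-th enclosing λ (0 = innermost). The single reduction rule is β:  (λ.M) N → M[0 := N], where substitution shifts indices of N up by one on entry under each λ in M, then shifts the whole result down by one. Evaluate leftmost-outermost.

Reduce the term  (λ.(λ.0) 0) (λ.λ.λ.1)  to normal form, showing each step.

  start: (λ.(λ.0) 0) (λ.λ.λ.1)
  [1] (λ.0) (λ.λ.λ.1)
  [2] λ.λ.λ.1

Answer: normal form = λ.λ.λ.1  (in 2 steps)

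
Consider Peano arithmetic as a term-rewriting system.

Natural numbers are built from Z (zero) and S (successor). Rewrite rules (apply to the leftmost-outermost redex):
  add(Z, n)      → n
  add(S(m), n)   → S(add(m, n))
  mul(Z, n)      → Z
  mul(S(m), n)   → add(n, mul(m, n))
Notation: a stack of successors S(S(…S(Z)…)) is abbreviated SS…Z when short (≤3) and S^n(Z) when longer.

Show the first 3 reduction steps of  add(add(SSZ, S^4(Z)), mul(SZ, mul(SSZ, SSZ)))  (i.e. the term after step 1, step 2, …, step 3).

  start: add(add(SSZ, S^4(Z)), mul(SZ, mul(SSZ, SSZ)))
  step 1: add(S(add(SZ, S^4(Z))), mul(SZ, mul(SSZ, SSZ)))
  step 2: S(add(add(SZ, S^4(Z)), mul(SZ, mul(SSZ, SSZ))))
  step 3: S(add(S(add(Z, S^4(Z))), mul(SZ, mul(SSZ, SSZ))))

Answer: after 3 steps: S(add(S(add(Z, S^4(Z))), mul(SZ, mul(SSZ, SSZ))))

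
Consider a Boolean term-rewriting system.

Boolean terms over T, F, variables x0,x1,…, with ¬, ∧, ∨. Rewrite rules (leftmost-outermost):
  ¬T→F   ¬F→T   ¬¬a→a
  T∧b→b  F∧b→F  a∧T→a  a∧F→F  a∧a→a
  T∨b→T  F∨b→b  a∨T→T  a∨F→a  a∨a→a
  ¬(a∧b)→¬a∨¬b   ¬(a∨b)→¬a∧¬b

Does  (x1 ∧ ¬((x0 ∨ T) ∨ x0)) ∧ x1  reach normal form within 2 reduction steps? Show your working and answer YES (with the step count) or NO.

  start: (x1 ∧ ¬((x0 ∨ T) ∨ x0)) ∧ x1
  [1] (x1 ∧ (¬(x0 ∨ T) ∧ ¬x0)) ∧ x1
  [2] (x1 ∧ ((¬x0 ∧ ¬T) ∧ ¬x0)) ∧ x1

Answer: NO — after 2 steps the term is (x1 ∧ ((¬x0 ∧ ¬T) ∧ ¬x0)) ∧ x1, not yet normal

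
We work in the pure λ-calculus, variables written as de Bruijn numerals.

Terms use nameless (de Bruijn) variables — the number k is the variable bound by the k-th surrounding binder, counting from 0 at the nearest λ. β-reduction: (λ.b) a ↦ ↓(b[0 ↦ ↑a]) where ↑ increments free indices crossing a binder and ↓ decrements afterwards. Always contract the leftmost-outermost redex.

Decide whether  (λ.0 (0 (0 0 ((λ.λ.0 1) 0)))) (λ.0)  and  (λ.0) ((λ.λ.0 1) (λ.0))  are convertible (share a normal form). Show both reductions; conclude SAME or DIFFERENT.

Term A:
  start: (λ.0 (0 (0 0 ((λ.λ.0 1) 0)))) (λ.0)
  [1] (λ.0) ((λ.0) ((λ.0) (λ.0) ((λ.λ.0 1) (λ.0))))
  [2] (λ.0) ((λ.0) (λ.0) ((λ.λ.0 1) (λ.0)))
  [3] (λ.0) (λ.0) ((λ.λ.0 1) (λ.0))
  [4] (λ.0) ((λ.λ.0 1) (λ.0))
  [5] (λ.λ.0 1) (λ.0)
  [6] λ.0 (λ.0)

Term B:
  start: (λ.0) ((λ.λ.0 1) (λ.0))
  [1] (λ.λ.0 1) (λ.0)
  [2] λ.0 (λ.0)

Answer: SAME — A ⇓ λ.0 (λ.0), B ⇓ λ.0 (λ.0)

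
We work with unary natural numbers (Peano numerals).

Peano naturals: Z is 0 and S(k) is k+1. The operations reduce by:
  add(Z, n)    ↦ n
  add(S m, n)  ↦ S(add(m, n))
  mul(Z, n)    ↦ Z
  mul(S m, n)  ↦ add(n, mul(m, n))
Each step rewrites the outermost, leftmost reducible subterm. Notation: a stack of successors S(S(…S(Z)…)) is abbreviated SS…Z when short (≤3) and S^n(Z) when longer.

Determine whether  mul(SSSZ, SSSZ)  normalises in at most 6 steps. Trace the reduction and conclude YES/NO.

  start: mul(SSSZ, SSSZ)
  →1  add(SSSZ, mul(SSZ, SSSZ))
  →2  S(add(SSZ, mul(SSZ, SSSZ)))
  →3  S(S(add(SZ, mul(SSZ, SSSZ))))
  →4  S(S(S(add(Z, mul(SSZ, SSSZ)))))
  →5  S(S(S(mul(SSZ, SSSZ))))
  →6  S(S(S(add(SSSZ, mul(SZ, SSSZ)))))

Answer: NO — after 6 steps the term is S(S(S(add(SSSZ, mul(SZ, SSSZ))))), not yet normal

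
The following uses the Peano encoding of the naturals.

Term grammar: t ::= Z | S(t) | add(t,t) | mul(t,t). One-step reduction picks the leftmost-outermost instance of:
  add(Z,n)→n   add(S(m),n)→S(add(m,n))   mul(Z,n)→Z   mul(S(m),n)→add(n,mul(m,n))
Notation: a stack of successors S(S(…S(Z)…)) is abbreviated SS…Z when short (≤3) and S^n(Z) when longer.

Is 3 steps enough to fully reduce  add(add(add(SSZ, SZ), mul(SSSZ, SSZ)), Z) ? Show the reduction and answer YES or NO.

  start: add(add(add(SSZ, SZ), mul(SSSZ, SSZ)), Z)
  [1] add(add(S(add(SZ, SZ)), mul(SSSZ, SSZ)), Z)
  [2] add(S(add(add(SZ, SZ), mul(SSSZ, SSZ))), Z)
  [3] S(add(add(add(SZ, SZ), mul(SSSZ, SSZ)), Z))

Answer: NO — after 3 steps the term is S(add(add(add(SZ, SZ), mul(SSSZ, SSZ)), Z)), not yet normal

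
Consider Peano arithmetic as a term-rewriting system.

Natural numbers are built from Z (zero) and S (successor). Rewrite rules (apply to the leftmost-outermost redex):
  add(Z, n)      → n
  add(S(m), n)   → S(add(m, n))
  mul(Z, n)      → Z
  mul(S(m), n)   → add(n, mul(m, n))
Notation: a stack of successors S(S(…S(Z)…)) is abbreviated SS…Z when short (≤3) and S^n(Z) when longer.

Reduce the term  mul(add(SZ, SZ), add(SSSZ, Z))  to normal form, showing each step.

Answer: normal form = S^6(Z)  (in 21 steps)

Working:
  start: mul(add(SZ, SZ), add(SSSZ, Z))
  step 1: mul(S(add(Z, SZ)), add(SSSZ, Z))
  step 2: add(add(SSSZ, Z), mul(add(Z, SZ), add(SSSZ, Z)))
  step 3: add(S(add(SSZ, Z)), mul(add(Z, SZ), add(SSSZ, Z)))
  step 4: S(add(add(SSZ, Z), mul(add(Z, SZ), add(SSSZ, Z))))
  step 5: S(add(S(add(SZ, Z)), mul(add(Z, SZ), add(SSSZ, Z))))
  step 6: S(S(add(add(SZ, Z), mul(add(Z, SZ), add(SSSZ, Z)))))
  step 7: S(S(add(S(add(Z, Z)), mul(add(Z, SZ), add(SSSZ, Z)))))
  step 8: S(S(S(add(add(Z, Z), mul(add(Z, SZ), add(SSSZ, Z))))))
  step 9: S(S(S(add(Z, mul(add(Z, SZ), add(SSSZ, Z))))))
  step 10: S(S(S(mul(add(Z, SZ), add(SSSZ, Z)))))
  step 11: S(S(S(mul(SZ, add(SSSZ, Z)))))
  step 12: S(S(S(add(add(SSSZ, Z), mul(Z, add(SSSZ, Z))))))
  step 13: S(S(S(add(S(add(SSZ, Z)), mul(Z, add(SSSZ, Z))))))
  step 14: S(S(S(S(add(add(SSZ, Z), mul(Z, add(SSSZ, Z)))))))
  step 15: S(S(S(S(add(S(add(SZ, Z)), mul(Z, add(SSSZ, Z)))))))
  step 16: S(S(S(S(S(add(add(SZ, Z), mul(Z, add(SSSZ, Z))))))))
  step 17: S(S(S(S(S(add(S(add(Z, Z)), mul(Z, add(SSSZ, Z))))))))
  step 18: S(S(S(S(S(S(add(add(Z, Z), mul(Z, add(SSSZ, Z)))))))))
  step 19: S(S(S(S(S(S(add(Z, mul(Z, add(SSSZ, Z)))))))))
  step 20: S(S(S(S(S(S(mul(Z, add(SSSZ, Z))))))))
  step 21: S^6(Z)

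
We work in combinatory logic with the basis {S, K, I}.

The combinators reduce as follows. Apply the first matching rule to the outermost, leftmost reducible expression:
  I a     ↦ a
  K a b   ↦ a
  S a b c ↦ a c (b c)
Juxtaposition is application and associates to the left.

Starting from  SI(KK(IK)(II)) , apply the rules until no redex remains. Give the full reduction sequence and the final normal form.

Answer: normal form = SI(KI)  (in 2 steps)

Derivation:
  start: SI(KK(IK)(II))
  [1] SI(K(II))
  [2] SI(KI)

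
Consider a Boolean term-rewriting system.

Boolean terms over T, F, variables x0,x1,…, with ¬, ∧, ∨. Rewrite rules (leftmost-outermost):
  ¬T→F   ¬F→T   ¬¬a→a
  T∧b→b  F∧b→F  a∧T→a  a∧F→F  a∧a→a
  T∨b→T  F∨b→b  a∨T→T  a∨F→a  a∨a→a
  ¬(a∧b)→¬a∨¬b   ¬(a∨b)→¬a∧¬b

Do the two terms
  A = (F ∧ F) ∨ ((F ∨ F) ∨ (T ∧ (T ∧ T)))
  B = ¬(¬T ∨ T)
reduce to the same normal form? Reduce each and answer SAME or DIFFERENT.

Answer: DIFFERENT — A ⇓ T, B ⇓ F

Derivation:
Term A:
  start: (F ∧ F) ∨ ((F ∨ F) ∨ (T ∧ (T ∧ T)))
  →1  F ∨ ((F ∨ F) ∨ (T ∧ (T ∧ T)))
  →2  (F ∨ F) ∨ (T ∧ (T ∧ T))
  →3  F ∨ (T ∧ (T ∧ T))
  →4  T ∧ (T ∧ T)
  →5  T ∧ T
  →6  T

Term B:
  start: ¬(¬T ∨ T)
  →1  ¬¬T ∧ ¬T
  →2  T ∧ ¬T
  →3  ¬T
  →4  F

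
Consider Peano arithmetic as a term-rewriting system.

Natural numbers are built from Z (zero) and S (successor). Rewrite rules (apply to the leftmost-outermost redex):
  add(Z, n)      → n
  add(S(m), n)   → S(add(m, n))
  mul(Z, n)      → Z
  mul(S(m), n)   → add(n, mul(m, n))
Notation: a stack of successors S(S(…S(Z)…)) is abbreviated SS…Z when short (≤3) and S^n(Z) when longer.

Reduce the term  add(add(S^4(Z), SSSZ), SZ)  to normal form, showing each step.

  start: add(add(S^4(Z), SSSZ), SZ)
  [1] add(S(add(SSSZ, SSSZ)), SZ)
  [2] S(add(add(SSSZ, SSSZ), SZ))
  [3] S(add(S(add(SSZ, SSSZ)), SZ))
  [4] S(S(add(add(SSZ, SSSZ), SZ)))
  [5] S(S(add(S(add(SZ, SSSZ)), SZ)))
  [6] S(S(S(add(add(SZ, SSSZ), SZ))))
  [7] S(S(S(add(S(add(Z, SSSZ)), SZ))))
  [8] S(S(S(S(add(add(Z, SSSZ), SZ)))))
  [9] S(S(S(S(add(SSSZ, SZ)))))
  [10] S(S(S(S(S(add(SSZ, SZ))))))
  [11] S(S(S(S(S(S(add(SZ, SZ)))))))
  [12] S(S(S(S(S(S(S(add(Z, SZ))))))))
  [13] S^8(Z)

Answer: normal form = S^8(Z)  (in 13 steps)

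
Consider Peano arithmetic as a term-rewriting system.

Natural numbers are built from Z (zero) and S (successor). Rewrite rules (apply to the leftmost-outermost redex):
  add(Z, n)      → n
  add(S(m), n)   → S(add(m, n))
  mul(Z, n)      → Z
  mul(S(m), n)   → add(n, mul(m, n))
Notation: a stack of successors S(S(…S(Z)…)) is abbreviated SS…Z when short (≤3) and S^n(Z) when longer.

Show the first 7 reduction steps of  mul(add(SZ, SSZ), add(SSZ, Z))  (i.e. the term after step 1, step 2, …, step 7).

  start: mul(add(SZ, SSZ), add(SSZ, Z))
  step 1: mul(S(add(Z, SSZ)), add(SSZ, Z))
  step 2: add(add(SSZ, Z), mul(add(Z, SSZ), add(SSZ, Z)))
  step 3: add(S(add(SZ, Z)), mul(add(Z, SSZ), add(SSZ, Z)))
  step 4: S(add(add(SZ, Z), mul(add(Z, SSZ), add(SSZ, Z))))
  step 5: S(add(S(add(Z, Z)), mul(add(Z, SSZ), add(SSZ, Z))))
  step 6: S(S(add(add(Z, Z), mul(add(Z, SSZ), add(SSZ, Z)))))
  step 7: S(S(add(Z, mul(add(Z, SSZ), add(SSZ, Z)))))

Answer: after 7 steps: S(S(add(Z, mul(add(Z, SSZ), add(SSZ, Z)))))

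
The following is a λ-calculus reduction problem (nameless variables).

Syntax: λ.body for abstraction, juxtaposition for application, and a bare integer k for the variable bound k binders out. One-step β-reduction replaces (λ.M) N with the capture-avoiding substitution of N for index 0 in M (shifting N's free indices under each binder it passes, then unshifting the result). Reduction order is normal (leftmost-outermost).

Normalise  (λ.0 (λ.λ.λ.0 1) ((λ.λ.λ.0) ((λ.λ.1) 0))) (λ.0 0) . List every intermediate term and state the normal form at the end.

Answer: normal form = λ.0 (λ.λ.0)  (in 5 steps)

Reduction:
  start: (λ.0 (λ.λ.λ.0 1) ((λ.λ.λ.0) ((λ.λ.1) 0))) (λ.0 0)
  [1] (λ.0 0) (λ.λ.λ.0 1) ((λ.λ.λ.0) ((λ.λ.1) (λ.0 0)))
  [2] (λ.λ.λ.0 1) (λ.λ.λ.0 1) ((λ.λ.λ.0) ((λ.λ.1) (λ.0 0)))
  [3] (λ.λ.0 1) ((λ.λ.λ.0) ((λ.λ.1) (λ.0 0)))
  [4] λ.0 ((λ.λ.λ.0) ((λ.λ.1) (λ.0 0)))
  [5] λ.0 (λ.λ.0)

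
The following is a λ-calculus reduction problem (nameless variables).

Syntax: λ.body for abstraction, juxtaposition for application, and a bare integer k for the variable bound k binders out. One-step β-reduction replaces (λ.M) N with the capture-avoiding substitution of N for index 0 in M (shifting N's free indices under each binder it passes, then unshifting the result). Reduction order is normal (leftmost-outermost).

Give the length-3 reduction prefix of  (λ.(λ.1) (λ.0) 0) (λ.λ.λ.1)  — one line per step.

Answer: after 3 steps: λ.λ.1

Derivation:
  start: (λ.(λ.1) (λ.0) 0) (λ.λ.λ.1)
  →1  (λ.λ.λ.λ.1) (λ.0) (λ.λ.λ.1)
  →2  (λ.λ.λ.1) (λ.λ.λ.1)
  →3  λ.λ.1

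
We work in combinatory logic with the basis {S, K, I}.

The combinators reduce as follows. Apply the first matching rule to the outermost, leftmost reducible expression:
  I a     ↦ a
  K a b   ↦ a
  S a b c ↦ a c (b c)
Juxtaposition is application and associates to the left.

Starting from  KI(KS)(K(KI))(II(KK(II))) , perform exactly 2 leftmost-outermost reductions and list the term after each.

  start: KI(KS)(K(KI))(II(KK(II)))
  →1  I(K(KI))(II(KK(II)))
  →2  K(KI)(II(KK(II)))

Answer: after 2 steps: K(KI)(II(KK(II)))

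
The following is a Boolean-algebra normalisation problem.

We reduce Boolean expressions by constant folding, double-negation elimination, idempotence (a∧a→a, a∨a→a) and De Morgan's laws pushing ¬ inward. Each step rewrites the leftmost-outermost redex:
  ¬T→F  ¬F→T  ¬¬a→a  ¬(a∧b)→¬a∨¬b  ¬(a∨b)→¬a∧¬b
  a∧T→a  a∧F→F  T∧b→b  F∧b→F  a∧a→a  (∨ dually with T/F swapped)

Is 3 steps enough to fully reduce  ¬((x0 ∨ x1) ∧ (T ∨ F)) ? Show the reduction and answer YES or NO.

  start: ¬((x0 ∨ x1) ∧ (T ∨ F))
  step 1: ¬(x0 ∨ x1) ∨ ¬(T ∨ F)
  step 2: (¬x0 ∧ ¬x1) ∨ ¬(T ∨ F)
  step 3: (¬x0 ∧ ¬x1) ∨ (¬T ∧ ¬F)

Answer: NO — after 3 steps the term is (¬x0 ∧ ¬x1) ∨ (¬T ∧ ¬F), not yet normal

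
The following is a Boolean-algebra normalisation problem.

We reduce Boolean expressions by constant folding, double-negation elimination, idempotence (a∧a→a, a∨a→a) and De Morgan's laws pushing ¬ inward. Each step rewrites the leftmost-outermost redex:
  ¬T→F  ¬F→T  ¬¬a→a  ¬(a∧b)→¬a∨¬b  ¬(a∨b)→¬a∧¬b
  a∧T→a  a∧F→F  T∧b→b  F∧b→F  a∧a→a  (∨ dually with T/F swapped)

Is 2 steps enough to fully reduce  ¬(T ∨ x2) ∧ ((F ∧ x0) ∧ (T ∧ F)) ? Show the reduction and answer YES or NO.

  start: ¬(T ∨ x2) ∧ ((F ∧ x0) ∧ (T ∧ F))
  step 1: (¬T ∧ ¬x2) ∧ ((F ∧ x0) ∧ (T ∧ F))
  step 2: (F ∧ ¬x2) ∧ ((F ∧ x0) ∧ (T ∧ F))

Answer: NO — after 2 steps the term is (F ∧ ¬x2) ∧ ((F ∧ x0) ∧ (T ∧ F)), not yet normal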